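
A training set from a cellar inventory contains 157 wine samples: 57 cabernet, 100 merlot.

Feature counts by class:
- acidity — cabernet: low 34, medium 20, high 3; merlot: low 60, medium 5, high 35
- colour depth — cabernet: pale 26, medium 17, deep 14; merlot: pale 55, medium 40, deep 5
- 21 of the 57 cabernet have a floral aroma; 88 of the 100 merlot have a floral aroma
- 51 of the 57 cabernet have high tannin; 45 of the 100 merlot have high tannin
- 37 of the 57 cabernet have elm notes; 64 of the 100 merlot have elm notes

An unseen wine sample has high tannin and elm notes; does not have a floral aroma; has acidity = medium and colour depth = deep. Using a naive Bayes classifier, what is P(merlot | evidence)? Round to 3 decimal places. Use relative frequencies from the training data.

cabernet: (57/157) × (20/57) × (14/57) × (36/57) × (51/57) × (37/57) ≈ 0.0114771
merlot: (100/157) × (5/100) × (5/100) × (12/100) × (45/100) × (64/100) ≈ 0.0000550318
P(merlot | x) = 0.0000550318 / 0.0115321318 ≈ 0.005

0.005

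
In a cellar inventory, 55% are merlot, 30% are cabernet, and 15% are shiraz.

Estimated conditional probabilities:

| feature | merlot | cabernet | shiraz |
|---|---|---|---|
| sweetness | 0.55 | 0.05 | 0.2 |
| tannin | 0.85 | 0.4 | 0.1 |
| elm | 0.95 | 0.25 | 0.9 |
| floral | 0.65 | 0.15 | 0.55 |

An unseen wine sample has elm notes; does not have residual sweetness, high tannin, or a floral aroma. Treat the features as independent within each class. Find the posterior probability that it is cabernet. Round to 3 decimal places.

merlot: 0.55 × (1−0.55) × (1−0.85) × 0.95 × (1−0.65) = 0.0123440625
cabernet: 0.3 × (1−0.05) × (1−0.4) × 0.25 × (1−0.15) = 0.0363375
shiraz: 0.15 × (1−0.2) × (1−0.1) × 0.9 × (1−0.55) = 0.04374
P(cabernet | x) = 0.0363375 / 0.0924215625 ≈ 0.393

0.393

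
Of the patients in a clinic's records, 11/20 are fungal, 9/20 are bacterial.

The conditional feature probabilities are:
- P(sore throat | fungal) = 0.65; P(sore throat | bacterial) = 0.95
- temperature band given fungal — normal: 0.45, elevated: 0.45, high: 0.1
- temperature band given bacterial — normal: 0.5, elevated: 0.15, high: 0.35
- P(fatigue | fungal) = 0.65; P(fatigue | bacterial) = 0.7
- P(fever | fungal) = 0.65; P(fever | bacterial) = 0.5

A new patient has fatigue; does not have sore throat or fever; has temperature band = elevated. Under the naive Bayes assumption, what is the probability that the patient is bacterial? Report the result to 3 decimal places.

fungal: 0.55 × (1−0.65) × 0.45 × 0.65 × (1−0.65) = 0.0197071875
bacterial: 0.45 × (1−0.95) × 0.15 × 0.7 × (1−0.5) = 0.00118125
P(bacterial | x) = 0.00118125 / 0.0208884375 ≈ 0.057

0.057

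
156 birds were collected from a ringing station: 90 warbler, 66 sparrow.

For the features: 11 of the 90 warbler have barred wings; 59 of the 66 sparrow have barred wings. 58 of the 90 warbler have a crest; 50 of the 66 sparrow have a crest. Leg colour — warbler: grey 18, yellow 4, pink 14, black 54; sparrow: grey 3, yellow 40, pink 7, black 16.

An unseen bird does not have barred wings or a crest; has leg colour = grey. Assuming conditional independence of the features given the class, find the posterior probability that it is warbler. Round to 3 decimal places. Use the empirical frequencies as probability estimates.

0.986

warbler: (90/156) × (79/90) × (32/90) × (18/90) ≈ 0.0360114
sparrow: (66/156) × (7/66) × (16/66) × (3/66) ≈ 0.000494455
P(warbler | x) = 0.0360114 / 0.036505855 ≈ 0.986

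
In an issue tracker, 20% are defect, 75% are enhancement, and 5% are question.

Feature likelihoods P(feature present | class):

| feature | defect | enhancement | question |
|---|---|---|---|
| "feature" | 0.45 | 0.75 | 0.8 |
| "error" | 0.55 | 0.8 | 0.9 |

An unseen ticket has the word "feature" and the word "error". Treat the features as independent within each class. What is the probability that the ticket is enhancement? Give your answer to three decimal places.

0.840

defect: 0.2 × 0.45 × 0.55 = 0.0495
enhancement: 0.75 × 0.75 × 0.8 = 0.45
question: 0.05 × 0.8 × 0.9 = 0.036
P(enhancement | x) = 0.45 / 0.5355 ≈ 0.840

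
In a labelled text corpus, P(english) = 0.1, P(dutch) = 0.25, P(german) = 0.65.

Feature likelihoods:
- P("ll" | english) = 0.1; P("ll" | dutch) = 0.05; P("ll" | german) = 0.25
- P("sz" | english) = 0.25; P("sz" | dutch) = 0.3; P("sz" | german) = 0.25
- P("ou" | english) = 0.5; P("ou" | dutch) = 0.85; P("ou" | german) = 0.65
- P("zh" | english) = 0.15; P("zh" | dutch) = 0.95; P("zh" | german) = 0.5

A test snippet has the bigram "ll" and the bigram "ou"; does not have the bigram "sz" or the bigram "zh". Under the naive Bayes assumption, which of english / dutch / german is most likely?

german

english: 0.1 × 0.1 × (1−0.25) × 0.5 × (1−0.15) = 0.0031875
dutch: 0.25 × 0.05 × (1−0.3) × 0.85 × (1−0.95) = 0.000371875
german: 0.65 × 0.25 × (1−0.25) × 0.65 × (1−0.5) = 0.039609375
Highest score → german.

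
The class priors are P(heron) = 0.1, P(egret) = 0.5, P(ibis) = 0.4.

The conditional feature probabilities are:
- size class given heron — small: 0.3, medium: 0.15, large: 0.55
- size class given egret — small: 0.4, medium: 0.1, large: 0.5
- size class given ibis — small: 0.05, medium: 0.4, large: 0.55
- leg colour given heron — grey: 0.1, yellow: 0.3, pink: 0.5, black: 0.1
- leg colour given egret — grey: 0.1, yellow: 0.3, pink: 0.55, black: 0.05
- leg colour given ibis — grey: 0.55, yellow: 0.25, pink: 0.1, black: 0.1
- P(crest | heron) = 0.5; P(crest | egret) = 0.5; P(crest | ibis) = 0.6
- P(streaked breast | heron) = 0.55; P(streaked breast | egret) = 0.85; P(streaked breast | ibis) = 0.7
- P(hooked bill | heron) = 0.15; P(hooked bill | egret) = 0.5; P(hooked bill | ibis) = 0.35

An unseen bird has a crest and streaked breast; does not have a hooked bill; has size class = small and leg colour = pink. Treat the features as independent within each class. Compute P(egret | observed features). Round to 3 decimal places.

heron: 0.1 × 0.3 × 0.5 × 0.5 × 0.55 × (1−0.15) = 0.00350625
egret: 0.5 × 0.4 × 0.55 × 0.5 × 0.85 × (1−0.5) = 0.023375
ibis: 0.4 × 0.05 × 0.1 × 0.6 × 0.7 × (1−0.35) = 0.000546
P(egret | x) = 0.023375 / 0.02742725 ≈ 0.852

0.852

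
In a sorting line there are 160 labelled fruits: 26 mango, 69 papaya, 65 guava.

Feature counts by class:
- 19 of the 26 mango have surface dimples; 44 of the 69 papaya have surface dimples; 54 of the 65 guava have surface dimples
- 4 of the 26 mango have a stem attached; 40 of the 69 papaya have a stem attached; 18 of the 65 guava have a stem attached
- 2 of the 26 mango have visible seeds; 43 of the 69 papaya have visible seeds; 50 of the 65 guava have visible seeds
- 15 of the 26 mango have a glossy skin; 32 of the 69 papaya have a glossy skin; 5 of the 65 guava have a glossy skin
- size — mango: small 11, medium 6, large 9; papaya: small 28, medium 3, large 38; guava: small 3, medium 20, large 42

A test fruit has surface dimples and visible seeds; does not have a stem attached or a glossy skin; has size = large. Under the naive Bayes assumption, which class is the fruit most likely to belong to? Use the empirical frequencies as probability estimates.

mango: (26/160) × (19/26) × (22/26) × (2/26) × (11/26) × (9/26) ≈ 0.00113195
papaya: (69/160) × (44/69) × (29/69) × (43/69) × (37/69) × (38/69) ≈ 0.021271
guava: (65/160) × (54/65) × (47/65) × (50/65) × (60/65) × (42/65) ≈ 0.111967
Highest score → guava.

guava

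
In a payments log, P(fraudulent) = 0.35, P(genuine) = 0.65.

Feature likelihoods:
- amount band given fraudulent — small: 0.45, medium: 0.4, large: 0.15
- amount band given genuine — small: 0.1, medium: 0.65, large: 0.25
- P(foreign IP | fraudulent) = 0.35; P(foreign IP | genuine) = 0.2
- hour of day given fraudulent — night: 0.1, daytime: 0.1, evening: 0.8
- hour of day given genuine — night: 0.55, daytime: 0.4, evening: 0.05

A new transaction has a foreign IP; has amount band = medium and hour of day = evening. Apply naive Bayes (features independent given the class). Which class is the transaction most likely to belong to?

fraudulent: 0.35 × 0.4 × 0.35 × 0.8 = 0.0392
genuine: 0.65 × 0.65 × 0.2 × 0.05 = 0.004225
Highest score → fraudulent.

fraudulent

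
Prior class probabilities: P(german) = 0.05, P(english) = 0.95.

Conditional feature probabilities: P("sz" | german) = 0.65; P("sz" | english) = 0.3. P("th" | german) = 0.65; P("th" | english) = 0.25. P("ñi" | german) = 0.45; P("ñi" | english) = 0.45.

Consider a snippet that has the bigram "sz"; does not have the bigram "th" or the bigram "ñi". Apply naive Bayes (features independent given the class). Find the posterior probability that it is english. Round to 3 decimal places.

0.949

german: 0.05 × 0.65 × (1−0.65) × (1−0.45) = 0.00625625
english: 0.95 × 0.3 × (1−0.25) × (1−0.45) = 0.1175625
P(english | x) = 0.1175625 / 0.12381875 ≈ 0.949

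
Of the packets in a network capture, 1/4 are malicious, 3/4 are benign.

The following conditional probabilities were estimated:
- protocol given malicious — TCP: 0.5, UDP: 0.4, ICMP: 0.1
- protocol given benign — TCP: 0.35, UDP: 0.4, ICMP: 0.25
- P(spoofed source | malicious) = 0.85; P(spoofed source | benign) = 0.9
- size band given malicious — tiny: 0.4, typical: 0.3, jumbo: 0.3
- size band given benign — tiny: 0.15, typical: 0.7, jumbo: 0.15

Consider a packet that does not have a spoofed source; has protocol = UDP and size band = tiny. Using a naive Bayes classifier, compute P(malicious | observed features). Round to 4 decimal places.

malicious: 0.25 × 0.4 × (1−0.85) × 0.4 = 0.006
benign: 0.75 × 0.4 × (1−0.9) × 0.15 = 0.0045
P(malicious | x) = 0.006 / 0.0105 ≈ 0.5714

0.5714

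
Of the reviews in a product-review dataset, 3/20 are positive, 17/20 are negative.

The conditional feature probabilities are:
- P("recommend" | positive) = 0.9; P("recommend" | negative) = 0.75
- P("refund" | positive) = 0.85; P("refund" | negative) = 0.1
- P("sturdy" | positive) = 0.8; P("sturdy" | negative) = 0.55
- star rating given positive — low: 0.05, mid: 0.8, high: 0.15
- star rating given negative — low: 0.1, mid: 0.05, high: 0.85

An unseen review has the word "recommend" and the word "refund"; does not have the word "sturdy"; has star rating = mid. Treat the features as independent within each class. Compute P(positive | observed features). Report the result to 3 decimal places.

0.928

positive: 0.15 × 0.9 × 0.85 × (1−0.8) × 0.8 = 0.01836
negative: 0.85 × 0.75 × 0.1 × (1−0.55) × 0.05 = 0.001434375
P(positive | x) = 0.01836 / 0.019794375 ≈ 0.928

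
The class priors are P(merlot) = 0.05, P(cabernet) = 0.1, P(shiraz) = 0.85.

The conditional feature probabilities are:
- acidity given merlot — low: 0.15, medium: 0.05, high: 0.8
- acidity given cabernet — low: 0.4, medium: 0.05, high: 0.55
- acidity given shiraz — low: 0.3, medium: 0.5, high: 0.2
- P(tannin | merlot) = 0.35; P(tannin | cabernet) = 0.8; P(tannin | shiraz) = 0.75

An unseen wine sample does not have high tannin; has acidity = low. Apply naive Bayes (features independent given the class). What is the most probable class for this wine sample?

shiraz

merlot: 0.05 × 0.15 × (1−0.35) = 0.004875
cabernet: 0.1 × 0.4 × (1−0.8) = 0.008
shiraz: 0.85 × 0.3 × (1−0.75) = 0.06375
Highest score → shiraz.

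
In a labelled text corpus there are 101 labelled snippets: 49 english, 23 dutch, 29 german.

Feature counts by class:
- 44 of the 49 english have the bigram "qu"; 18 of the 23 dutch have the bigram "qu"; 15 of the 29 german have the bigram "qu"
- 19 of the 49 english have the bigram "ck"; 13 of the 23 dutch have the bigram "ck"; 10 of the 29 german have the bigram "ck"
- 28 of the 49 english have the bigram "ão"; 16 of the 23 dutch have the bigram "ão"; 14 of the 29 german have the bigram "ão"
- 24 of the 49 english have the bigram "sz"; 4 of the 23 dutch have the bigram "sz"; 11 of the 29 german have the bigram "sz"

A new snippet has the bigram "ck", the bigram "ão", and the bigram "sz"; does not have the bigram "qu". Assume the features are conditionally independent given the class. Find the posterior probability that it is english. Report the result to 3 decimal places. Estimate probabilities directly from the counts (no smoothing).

0.307

english: (49/101) × (5/49) × (19/49) × (28/49) × (24/49) ≈ 0.00537258
dutch: (23/101) × (5/23) × (13/23) × (16/23) × (4/23) ≈ 0.00338523
german: (29/101) × (14/29) × (10/29) × (14/29) × (11/29) ≈ 0.00875253
P(english | x) = 0.00537258 / 0.01751034 ≈ 0.307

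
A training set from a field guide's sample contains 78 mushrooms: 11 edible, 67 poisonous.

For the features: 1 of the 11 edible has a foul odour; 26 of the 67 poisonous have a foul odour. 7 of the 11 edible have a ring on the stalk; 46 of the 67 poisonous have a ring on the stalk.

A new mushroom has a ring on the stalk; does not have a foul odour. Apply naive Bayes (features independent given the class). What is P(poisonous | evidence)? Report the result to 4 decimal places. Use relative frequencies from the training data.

edible: (11/78) × (10/11) × (7/11) ≈ 0.0815851
poisonous: (67/78) × (41/67) × (46/67) ≈ 0.360888
P(poisonous | x) = 0.360888 / 0.4424731 ≈ 0.8156

0.8156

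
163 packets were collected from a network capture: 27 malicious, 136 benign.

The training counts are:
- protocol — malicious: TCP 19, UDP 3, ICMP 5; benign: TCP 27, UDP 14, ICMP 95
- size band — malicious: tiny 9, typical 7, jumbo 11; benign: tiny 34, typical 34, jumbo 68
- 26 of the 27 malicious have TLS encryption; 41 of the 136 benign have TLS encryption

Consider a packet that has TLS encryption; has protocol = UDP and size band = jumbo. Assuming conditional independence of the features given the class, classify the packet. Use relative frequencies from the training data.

benign

malicious: (27/163) × (3/27) × (11/27) × (26/27) ≈ 0.00722058
benign: (136/163) × (14/136) × (68/136) × (41/136) ≈ 0.0129466
Highest score → benign.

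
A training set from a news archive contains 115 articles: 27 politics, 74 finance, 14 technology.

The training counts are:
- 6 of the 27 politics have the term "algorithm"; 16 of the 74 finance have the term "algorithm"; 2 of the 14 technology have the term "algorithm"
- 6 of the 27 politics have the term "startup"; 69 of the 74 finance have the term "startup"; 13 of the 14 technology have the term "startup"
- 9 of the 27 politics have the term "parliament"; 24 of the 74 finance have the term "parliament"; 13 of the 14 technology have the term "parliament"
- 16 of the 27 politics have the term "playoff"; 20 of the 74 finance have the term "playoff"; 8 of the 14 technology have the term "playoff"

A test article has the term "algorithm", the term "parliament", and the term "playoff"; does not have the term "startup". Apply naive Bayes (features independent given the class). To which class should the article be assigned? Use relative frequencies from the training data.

politics: (27/115) × (6/27) × (21/27) × (9/27) × (16/27) ≈ 0.00801575
finance: (74/115) × (16/74) × (5/74) × (24/74) × (20/74) ≈ 0.000824021
technology: (14/115) × (2/14) × (1/14) × (13/14) × (8/14) ≈ 0.000659146
Highest score → politics.

politics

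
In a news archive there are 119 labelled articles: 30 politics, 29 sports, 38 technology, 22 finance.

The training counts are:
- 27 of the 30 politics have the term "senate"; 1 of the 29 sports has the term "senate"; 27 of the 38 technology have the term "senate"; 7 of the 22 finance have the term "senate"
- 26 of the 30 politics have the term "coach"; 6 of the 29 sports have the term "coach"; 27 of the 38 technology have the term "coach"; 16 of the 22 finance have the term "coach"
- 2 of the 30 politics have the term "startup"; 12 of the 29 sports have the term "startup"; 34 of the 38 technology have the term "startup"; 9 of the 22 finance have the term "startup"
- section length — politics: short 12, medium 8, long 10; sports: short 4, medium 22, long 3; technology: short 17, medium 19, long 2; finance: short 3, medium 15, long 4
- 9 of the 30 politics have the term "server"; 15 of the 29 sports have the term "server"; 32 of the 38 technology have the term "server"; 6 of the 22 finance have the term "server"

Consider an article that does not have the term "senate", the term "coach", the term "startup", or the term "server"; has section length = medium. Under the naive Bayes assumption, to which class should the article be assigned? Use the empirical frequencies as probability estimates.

sports

politics: (30/119) × (3/30) × (4/30) × (28/30) × (8/30) × (21/30) ≈ 0.000585621
sports: (29/119) × (28/29) × (23/29) × (17/29) × (22/29) × (14/29) ≈ 0.0400633
technology: (38/119) × (11/38) × (11/38) × (4/38) × (19/38) × (6/38) ≈ 0.000222366
finance: (22/119) × (15/22) × (6/22) × (13/22) × (15/22) × (16/22) ≈ 0.010073
Highest score → sports.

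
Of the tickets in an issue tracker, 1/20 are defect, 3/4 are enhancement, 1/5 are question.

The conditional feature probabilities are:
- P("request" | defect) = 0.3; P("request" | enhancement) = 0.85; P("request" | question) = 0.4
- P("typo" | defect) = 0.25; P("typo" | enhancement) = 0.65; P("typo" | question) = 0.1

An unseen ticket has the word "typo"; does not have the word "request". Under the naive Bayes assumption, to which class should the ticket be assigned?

defect: 0.05 × (1−0.3) × 0.25 = 0.00875
enhancement: 0.75 × (1−0.85) × 0.65 = 0.073125
question: 0.2 × (1−0.4) × 0.1 = 0.012
Highest score → enhancement.

enhancement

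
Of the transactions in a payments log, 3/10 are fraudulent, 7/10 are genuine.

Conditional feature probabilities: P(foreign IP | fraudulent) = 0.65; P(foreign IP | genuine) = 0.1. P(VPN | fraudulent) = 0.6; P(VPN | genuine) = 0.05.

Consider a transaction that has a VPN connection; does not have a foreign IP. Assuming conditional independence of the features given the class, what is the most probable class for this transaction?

fraudulent: 0.3 × (1−0.65) × 0.6 = 0.063
genuine: 0.7 × (1−0.1) × 0.05 = 0.0315
Highest score → fraudulent.

fraudulent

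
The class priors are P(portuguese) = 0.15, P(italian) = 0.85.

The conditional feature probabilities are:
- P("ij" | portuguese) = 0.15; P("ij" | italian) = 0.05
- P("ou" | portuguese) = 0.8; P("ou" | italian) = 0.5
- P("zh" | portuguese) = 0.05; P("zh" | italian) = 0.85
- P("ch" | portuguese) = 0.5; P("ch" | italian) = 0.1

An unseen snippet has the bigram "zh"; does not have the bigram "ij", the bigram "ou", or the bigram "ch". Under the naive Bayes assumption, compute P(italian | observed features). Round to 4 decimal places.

portuguese: 0.15 × (1−0.15) × (1−0.8) × 0.05 × (1−0.5) = 0.0006375
italian: 0.85 × (1−0.05) × (1−0.5) × 0.85 × (1−0.1) = 0.30886875
P(italian | x) = 0.30886875 / 0.30950625 ≈ 0.9979

0.9979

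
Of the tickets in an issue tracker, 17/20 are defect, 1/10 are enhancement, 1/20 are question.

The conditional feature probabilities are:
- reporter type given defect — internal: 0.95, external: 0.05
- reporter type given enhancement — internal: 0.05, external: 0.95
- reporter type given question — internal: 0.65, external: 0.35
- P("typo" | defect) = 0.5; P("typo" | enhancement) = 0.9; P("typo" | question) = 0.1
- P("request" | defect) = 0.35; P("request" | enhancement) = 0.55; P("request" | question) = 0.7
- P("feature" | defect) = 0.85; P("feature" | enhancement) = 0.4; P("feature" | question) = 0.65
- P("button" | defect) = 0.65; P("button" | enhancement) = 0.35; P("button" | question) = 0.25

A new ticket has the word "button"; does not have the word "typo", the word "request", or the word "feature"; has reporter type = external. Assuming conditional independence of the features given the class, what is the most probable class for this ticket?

defect: 0.85 × 0.05 × (1−0.5) × (1−0.35) × (1−0.85) × 0.65 = 0.00134671875
enhancement: 0.1 × 0.95 × (1−0.9) × (1−0.55) × (1−0.4) × 0.35 = 0.00089775
question: 0.05 × 0.35 × (1−0.1) × (1−0.7) × (1−0.65) × 0.25 = 0.0004134375
Highest score → defect.

defect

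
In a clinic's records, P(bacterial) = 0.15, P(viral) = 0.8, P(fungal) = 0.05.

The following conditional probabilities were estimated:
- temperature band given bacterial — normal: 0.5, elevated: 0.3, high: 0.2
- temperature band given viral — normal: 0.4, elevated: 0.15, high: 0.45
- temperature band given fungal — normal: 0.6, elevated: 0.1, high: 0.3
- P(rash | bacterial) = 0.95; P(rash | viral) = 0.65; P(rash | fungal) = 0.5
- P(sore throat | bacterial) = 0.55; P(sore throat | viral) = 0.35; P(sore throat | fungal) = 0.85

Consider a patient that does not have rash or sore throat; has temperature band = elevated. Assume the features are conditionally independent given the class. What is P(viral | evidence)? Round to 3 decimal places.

bacterial: 0.15 × 0.3 × (1−0.95) × (1−0.55) = 0.0010125
viral: 0.8 × 0.15 × (1−0.65) × (1−0.35) = 0.0273
fungal: 0.05 × 0.1 × (1−0.5) × (1−0.85) = 0.000375
P(viral | x) = 0.0273 / 0.0286875 ≈ 0.952

0.952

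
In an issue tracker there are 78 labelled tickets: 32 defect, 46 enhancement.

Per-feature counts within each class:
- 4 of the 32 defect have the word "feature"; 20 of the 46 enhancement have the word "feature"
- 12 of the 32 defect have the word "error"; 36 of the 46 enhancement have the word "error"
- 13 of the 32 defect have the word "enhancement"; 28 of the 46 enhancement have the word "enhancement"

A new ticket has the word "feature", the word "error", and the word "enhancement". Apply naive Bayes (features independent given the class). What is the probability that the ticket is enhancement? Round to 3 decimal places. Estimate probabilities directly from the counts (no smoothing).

defect: (32/78) × (4/32) × (12/32) × (13/32) = 0.0078125
enhancement: (46/78) × (20/46) × (36/46) × (28/46) ≈ 0.122146
P(enhancement | x) = 0.122146 / 0.1299585 ≈ 0.940

0.940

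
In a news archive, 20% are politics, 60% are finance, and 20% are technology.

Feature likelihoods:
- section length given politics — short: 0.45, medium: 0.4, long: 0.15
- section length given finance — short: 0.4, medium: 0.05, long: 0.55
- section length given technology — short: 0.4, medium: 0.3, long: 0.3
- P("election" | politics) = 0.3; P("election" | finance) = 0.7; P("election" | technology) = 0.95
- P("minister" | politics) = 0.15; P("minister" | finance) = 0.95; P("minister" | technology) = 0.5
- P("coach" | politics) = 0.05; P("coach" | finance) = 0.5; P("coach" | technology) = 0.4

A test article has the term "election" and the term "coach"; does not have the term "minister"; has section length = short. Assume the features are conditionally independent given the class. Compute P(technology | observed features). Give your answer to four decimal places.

0.7397

politics: 0.2 × 0.45 × 0.3 × (1−0.15) × 0.05 = 0.0011475
finance: 0.6 × 0.4 × 0.7 × (1−0.95) × 0.5 = 0.0042
technology: 0.2 × 0.4 × 0.95 × (1−0.5) × 0.4 = 0.0152
P(technology | x) = 0.0152 / 0.0205475 ≈ 0.7397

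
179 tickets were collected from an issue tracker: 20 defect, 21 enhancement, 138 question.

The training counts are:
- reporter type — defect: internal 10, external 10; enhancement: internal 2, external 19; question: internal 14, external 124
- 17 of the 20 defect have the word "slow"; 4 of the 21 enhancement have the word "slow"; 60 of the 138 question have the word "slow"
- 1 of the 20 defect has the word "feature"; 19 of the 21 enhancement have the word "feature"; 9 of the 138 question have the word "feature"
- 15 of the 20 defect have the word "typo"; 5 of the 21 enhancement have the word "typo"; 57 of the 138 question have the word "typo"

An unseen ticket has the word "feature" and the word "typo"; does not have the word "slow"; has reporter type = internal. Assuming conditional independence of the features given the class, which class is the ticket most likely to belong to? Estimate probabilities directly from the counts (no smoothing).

defect: (20/179) × (10/20) × (3/20) × (1/20) × (15/20) ≈ 0.000314246
enhancement: (21/179) × (2/21) × (17/21) × (19/21) × (5/21) ≈ 0.00194846
question: (138/179) × (14/138) × (78/138) × (9/138) × (57/138) ≈ 0.00119083
Highest score → enhancement.

enhancement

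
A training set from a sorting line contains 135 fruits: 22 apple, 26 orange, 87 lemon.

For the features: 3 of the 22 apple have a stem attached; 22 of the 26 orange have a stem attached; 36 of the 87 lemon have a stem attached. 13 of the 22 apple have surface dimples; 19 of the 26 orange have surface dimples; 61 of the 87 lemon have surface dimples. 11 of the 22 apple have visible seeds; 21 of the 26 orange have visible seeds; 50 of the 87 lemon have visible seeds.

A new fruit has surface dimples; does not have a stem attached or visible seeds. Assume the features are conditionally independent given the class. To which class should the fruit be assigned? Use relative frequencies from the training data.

apple: (22/135) × (19/22) × (13/22) × (11/22) ≈ 0.0415825
orange: (26/135) × (4/26) × (19/26) × (5/26) ≈ 0.00416393
lemon: (87/135) × (51/87) × (61/87) × (37/87) ≈ 0.11265
Highest score → lemon.

lemon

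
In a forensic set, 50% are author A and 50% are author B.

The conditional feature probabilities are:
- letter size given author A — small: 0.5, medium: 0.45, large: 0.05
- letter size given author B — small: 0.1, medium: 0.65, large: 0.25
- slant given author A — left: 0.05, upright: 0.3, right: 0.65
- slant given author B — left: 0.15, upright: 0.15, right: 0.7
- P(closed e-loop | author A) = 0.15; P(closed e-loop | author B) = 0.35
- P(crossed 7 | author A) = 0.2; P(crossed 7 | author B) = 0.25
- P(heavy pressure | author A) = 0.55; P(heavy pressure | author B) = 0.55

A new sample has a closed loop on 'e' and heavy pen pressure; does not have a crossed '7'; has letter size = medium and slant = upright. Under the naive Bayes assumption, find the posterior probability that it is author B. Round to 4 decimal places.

0.6124

author A: 0.5 × 0.45 × 0.3 × 0.15 × (1−0.2) × 0.55 = 0.004455
author B: 0.5 × 0.65 × 0.15 × 0.35 × (1−0.25) × 0.55 = 0.00703828125
P(author B | x) = 0.00703828125 / 0.01149328125 ≈ 0.6124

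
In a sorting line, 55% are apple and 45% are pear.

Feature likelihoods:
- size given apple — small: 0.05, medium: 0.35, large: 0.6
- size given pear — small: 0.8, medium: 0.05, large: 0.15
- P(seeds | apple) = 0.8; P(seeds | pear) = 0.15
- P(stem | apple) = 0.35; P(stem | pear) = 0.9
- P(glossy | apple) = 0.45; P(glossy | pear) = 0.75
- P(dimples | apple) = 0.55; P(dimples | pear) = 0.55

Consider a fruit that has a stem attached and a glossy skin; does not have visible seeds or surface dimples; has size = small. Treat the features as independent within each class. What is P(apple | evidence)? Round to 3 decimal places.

0.004

apple: 0.55 × 0.05 × (1−0.8) × 0.35 × 0.45 × (1−0.55) = 0.0003898125
pear: 0.45 × 0.8 × (1−0.15) × 0.9 × 0.75 × (1−0.55) = 0.0929475
P(apple | x) = 0.0003898125 / 0.0933373125 ≈ 0.004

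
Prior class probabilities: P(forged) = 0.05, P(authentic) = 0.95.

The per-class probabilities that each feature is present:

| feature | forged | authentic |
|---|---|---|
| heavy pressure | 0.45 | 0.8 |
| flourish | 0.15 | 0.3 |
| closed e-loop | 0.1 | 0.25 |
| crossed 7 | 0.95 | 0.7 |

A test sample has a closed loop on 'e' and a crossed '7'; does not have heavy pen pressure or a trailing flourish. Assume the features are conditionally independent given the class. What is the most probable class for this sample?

forged: 0.05 × (1−0.45) × (1−0.15) × 0.1 × 0.95 = 0.002220625
authentic: 0.95 × (1−0.8) × (1−0.3) × 0.25 × 0.7 = 0.023275
Highest score → authentic.

authentic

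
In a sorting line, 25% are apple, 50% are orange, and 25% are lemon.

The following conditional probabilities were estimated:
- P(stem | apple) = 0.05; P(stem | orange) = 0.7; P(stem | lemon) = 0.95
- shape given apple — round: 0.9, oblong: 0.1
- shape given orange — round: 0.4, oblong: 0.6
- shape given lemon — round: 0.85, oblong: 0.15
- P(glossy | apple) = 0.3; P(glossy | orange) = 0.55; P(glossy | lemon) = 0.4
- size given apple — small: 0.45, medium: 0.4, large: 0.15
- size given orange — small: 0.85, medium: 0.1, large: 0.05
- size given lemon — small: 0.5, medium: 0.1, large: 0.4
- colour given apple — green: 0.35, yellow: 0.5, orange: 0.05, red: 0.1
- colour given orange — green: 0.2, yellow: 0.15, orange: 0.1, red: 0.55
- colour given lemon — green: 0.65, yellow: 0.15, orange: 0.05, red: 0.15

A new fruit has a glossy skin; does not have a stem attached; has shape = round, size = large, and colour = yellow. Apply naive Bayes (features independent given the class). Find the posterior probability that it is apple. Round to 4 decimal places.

apple: 0.25 × (1−0.05) × 0.9 × 0.3 × 0.15 × 0.5 = 0.004809375
orange: 0.5 × (1−0.7) × 0.4 × 0.55 × 0.05 × 0.15 = 0.0002475
lemon: 0.25 × (1−0.95) × 0.85 × 0.4 × 0.4 × 0.15 = 0.000255
P(apple | x) = 0.004809375 / 0.005311875 ≈ 0.9054

0.9054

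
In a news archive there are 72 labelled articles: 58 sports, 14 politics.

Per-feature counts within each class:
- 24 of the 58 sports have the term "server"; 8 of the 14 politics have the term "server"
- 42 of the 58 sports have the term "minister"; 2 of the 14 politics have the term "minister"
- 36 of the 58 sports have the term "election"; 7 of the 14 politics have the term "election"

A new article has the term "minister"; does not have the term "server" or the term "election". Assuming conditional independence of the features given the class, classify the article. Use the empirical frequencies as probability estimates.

sports: (58/72) × (34/58) × (42/58) × (22/58) ≈ 0.129707
politics: (14/72) × (6/14) × (2/14) × (7/14) ≈ 0.00595238
Highest score → sports.

sports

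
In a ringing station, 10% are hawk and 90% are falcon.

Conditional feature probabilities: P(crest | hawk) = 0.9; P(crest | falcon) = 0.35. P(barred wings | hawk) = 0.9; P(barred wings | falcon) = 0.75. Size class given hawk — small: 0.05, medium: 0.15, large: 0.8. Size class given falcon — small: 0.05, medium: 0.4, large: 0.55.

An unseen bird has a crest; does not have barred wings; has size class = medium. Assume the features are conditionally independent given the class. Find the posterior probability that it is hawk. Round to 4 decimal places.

0.0411

hawk: 0.1 × 0.9 × (1−0.9) × 0.15 = 0.00135
falcon: 0.9 × 0.35 × (1−0.75) × 0.4 = 0.0315
P(hawk | x) = 0.00135 / 0.03285 ≈ 0.0411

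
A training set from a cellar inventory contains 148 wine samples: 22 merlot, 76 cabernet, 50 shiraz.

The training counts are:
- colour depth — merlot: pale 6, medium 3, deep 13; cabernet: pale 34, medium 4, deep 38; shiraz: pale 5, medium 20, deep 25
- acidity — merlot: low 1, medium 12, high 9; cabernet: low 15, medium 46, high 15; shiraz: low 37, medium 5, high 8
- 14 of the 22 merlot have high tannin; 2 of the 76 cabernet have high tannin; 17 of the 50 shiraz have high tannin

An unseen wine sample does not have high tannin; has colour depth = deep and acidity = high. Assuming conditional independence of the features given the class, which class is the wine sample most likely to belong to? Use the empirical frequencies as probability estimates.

cabernet

merlot: (22/148) × (13/22) × (9/22) × (8/22) ≈ 0.0130668
cabernet: (76/148) × (38/76) × (15/76) × (74/76) ≈ 0.0493421
shiraz: (50/148) × (25/50) × (8/50) × (33/50) ≈ 0.0178378
Highest score → cabernet.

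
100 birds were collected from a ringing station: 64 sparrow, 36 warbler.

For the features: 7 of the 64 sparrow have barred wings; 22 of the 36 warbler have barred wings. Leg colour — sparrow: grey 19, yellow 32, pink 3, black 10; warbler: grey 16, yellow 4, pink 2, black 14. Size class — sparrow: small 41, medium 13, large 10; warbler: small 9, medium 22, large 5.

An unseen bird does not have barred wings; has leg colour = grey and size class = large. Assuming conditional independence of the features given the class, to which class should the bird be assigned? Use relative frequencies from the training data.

sparrow

sparrow: (64/100) × (57/64) × (19/64) × (10/64) = 0.0264404296875
warbler: (36/100) × (14/36) × (16/36) × (5/36) ≈ 0.00864198
Highest score → sparrow.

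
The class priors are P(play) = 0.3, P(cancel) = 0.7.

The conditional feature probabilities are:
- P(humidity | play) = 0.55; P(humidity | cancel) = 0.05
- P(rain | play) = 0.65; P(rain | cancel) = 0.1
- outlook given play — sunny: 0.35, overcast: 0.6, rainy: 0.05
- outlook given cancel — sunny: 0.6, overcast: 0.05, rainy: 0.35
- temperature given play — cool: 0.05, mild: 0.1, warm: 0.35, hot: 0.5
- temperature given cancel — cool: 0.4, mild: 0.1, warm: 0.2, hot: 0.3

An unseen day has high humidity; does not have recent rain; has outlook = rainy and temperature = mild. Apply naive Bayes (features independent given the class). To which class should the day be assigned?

play: 0.3 × 0.55 × (1−0.65) × 0.05 × 0.1 = 0.00028875
cancel: 0.7 × 0.05 × (1−0.1) × 0.35 × 0.1 = 0.0011025
Highest score → cancel.

cancel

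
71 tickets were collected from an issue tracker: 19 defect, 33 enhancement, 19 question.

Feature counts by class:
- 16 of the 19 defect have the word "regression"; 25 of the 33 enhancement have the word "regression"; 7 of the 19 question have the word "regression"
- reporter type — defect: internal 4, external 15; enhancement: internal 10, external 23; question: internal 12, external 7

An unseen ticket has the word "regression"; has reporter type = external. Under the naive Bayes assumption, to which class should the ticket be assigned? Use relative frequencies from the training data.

enhancement

defect: (19/71) × (16/19) × (15/19) ≈ 0.17791
enhancement: (33/71) × (25/33) × (23/33) ≈ 0.245412
question: (19/71) × (7/19) × (7/19) ≈ 0.0363232
Highest score → enhancement.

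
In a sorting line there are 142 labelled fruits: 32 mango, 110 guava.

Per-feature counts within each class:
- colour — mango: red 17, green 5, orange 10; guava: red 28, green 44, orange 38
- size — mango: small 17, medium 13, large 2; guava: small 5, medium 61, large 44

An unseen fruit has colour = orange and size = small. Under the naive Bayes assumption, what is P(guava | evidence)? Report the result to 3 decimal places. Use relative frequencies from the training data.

mango: (32/142) × (10/32) × (17/32) ≈ 0.037412
guava: (110/142) × (38/110) × (5/110) ≈ 0.0121639
P(guava | x) = 0.0121639 / 0.0495759 ≈ 0.245

0.245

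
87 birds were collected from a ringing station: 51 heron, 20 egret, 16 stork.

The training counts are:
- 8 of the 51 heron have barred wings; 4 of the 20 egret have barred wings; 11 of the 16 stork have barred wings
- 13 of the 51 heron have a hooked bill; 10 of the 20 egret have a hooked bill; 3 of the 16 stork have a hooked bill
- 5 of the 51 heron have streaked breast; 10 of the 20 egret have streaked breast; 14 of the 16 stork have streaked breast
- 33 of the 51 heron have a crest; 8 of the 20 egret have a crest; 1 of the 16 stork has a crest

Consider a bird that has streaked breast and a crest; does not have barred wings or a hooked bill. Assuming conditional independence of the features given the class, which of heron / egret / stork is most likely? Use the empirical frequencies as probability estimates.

heron: (51/87) × (43/51) × (38/51) × (5/51) × (33/51) ≈ 0.0233618
egret: (20/87) × (16/20) × (10/20) × (10/20) × (8/20) ≈ 0.0183908
stork: (16/87) × (5/16) × (13/16) × (14/16) × (1/16) ≈ 0.00255365
Highest score → heron.

heron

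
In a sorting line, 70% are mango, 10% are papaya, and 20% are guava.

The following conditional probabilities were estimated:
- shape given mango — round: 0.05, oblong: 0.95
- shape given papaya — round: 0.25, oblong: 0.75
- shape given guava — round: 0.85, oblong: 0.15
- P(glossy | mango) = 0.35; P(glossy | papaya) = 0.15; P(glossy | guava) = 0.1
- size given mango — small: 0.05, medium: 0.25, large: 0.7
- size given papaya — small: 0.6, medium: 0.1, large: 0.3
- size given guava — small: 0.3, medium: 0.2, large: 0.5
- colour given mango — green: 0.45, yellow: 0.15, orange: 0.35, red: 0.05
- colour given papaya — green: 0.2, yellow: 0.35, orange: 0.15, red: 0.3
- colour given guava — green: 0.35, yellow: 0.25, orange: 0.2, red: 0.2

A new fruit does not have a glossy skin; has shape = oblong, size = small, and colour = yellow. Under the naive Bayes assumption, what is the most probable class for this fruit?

papaya

mango: 0.7 × 0.95 × (1−0.35) × 0.05 × 0.15 = 0.003241875
papaya: 0.1 × 0.75 × (1−0.15) × 0.6 × 0.35 = 0.0133875
guava: 0.2 × 0.15 × (1−0.1) × 0.3 × 0.25 = 0.002025
Highest score → papaya.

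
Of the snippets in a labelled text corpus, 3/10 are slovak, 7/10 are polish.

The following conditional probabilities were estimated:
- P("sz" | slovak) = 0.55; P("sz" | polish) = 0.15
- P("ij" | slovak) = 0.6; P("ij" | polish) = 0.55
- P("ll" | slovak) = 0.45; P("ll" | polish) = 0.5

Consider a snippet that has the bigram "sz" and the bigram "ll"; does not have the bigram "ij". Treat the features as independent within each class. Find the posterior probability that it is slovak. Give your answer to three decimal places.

slovak: 0.3 × 0.55 × (1−0.6) × 0.45 = 0.0297
polish: 0.7 × 0.15 × (1−0.55) × 0.5 = 0.023625
P(slovak | x) = 0.0297 / 0.053325 ≈ 0.557

0.557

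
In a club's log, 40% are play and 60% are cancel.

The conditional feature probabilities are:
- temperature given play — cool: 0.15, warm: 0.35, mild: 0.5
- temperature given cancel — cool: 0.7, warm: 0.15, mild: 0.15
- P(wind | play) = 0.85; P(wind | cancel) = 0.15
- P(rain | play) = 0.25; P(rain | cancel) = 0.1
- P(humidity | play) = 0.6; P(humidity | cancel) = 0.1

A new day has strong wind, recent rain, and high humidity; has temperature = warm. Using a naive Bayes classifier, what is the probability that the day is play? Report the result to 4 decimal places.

play: 0.4 × 0.35 × 0.85 × 0.25 × 0.6 = 0.01785
cancel: 0.6 × 0.15 × 0.15 × 0.1 × 0.1 = 0.000135
P(play | x) = 0.01785 / 0.017985 ≈ 0.9925

0.9925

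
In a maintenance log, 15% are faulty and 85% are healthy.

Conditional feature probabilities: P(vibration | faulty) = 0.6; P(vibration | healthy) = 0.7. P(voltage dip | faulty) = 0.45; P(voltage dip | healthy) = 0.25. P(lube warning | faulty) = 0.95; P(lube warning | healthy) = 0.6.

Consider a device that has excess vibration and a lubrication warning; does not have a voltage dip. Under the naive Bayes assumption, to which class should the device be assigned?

faulty: 0.15 × 0.6 × (1−0.45) × 0.95 = 0.047025
healthy: 0.85 × 0.7 × (1−0.25) × 0.6 = 0.26775
Highest score → healthy.

healthy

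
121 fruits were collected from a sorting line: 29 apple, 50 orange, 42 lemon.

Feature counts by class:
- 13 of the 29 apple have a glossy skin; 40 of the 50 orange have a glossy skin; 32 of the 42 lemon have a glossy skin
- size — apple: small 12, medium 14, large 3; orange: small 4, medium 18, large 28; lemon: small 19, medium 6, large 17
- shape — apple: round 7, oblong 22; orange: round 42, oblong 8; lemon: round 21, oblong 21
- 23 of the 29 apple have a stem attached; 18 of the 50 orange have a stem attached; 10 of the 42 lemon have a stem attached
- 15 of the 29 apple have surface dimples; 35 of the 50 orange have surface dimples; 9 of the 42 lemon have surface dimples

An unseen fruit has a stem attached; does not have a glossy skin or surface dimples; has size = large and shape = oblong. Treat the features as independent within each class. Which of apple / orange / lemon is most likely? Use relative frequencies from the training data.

apple

apple: (29/121) × (16/29) × (3/29) × (22/29) × (23/29) × (14/29) ≈ 0.00397322
orange: (50/121) × (10/50) × (28/50) × (8/50) × (18/50) × (15/50) ≈ 0.000799736
lemon: (42/121) × (10/42) × (17/42) × (21/42) × (10/42) × (33/42) ≈ 0.00312896
Highest score → apple.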